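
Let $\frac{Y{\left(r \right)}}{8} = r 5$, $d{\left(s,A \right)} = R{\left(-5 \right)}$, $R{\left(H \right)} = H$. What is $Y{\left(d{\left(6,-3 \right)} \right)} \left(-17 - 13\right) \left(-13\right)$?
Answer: $-78000$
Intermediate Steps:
$d{\left(s,A \right)} = -5$
$Y{\left(r \right)} = 40 r$ ($Y{\left(r \right)} = 8 r 5 = 8 \cdot 5 r = 40 r$)
$Y{\left(d{\left(6,-3 \right)} \right)} \left(-17 - 13\right) \left(-13\right) = 40 \left(-5\right) \left(-17 - 13\right) \left(-13\right) = - 200 \left(-17 - 13\right) \left(-13\right) = \left(-200\right) \left(-30\right) \left(-13\right) = 6000 \left(-13\right) = -78000$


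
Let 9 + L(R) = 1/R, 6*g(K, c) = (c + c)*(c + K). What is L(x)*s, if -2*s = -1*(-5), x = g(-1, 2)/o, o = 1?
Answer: 75/4 ≈ 18.750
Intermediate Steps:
g(K, c) = c*(K + c)/3 (g(K, c) = ((c + c)*(c + K))/6 = ((2*c)*(K + c))/6 = (2*c*(K + c))/6 = c*(K + c)/3)
x = ⅔ (x = ((⅓)*2*(-1 + 2))/1 = ((⅓)*2*1)*1 = (⅔)*1 = ⅔ ≈ 0.66667)
s = -5/2 (s = -(-1)*(-5)/2 = -½*5 = -5/2 ≈ -2.5000)
L(R) = -9 + 1/R
L(x)*s = (-9 + 1/(⅔))*(-5/2) = (-9 + 3/2)*(-5/2) = -15/2*(-5/2) = 75/4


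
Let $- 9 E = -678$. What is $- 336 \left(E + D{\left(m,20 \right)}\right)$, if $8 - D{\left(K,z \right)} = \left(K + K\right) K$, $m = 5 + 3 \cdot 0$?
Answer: $-11200$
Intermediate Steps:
$E = \frac{226}{3}$ ($E = \left(- \frac{1}{9}\right) \left(-678\right) = \frac{226}{3} \approx 75.333$)
$m = 5$ ($m = 5 + 0 = 5$)
$D{\left(K,z \right)} = 8 - 2 K^{2}$ ($D{\left(K,z \right)} = 8 - \left(K + K\right) K = 8 - 2 K K = 8 - 2 K^{2}$)
$- 336 \left(E + D{\left(m,20 \right)}\right) = - 336 \left(\frac{226}{3} + \left(8 - 2 \cdot 5^{2}\right)\right) = - 336 \left(\frac{226}{3} + \left(8 - 50\right)\right) = - 336 \left(\frac{226}{3} - 42\right) = \left(-336\right) \frac{100}{3} = -11200$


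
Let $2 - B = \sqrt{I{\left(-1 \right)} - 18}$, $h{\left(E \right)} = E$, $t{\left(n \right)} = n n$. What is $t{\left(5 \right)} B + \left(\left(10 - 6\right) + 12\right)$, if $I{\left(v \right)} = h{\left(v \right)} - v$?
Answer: $66 - 75 i \sqrt{2} \approx 66.0 - 106.07 i$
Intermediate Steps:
$t{\left(n \right)} = n^{2}$
$I{\left(v \right)} = 0$ ($I{\left(v \right)} = v - v = 0$)
$B = 2 - 3 i \sqrt{2}$ ($B = 2 - \sqrt{0 - 18} = 2 - \sqrt{-18} = 2 - 3 i \sqrt{2} \approx 2.0 - 4.2426 i$)
$t{\left(5 \right)} B + \left(\left(10 - 6\right) + 12\right) = 5^{2} \left(2 - 3 i \sqrt{2}\right) + \left(\left(10 - 6\right) + 12\right) = 25 \left(2 - 3 i \sqrt{2}\right) + \left(4 + 12\right) = \left(50 - 75 i \sqrt{2}\right) + 16 = 66 - 75 i \sqrt{2}$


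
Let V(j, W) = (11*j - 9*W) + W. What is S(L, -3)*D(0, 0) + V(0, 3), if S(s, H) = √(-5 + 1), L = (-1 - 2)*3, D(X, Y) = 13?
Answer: -24 + 26*I ≈ -24.0 + 26.0*I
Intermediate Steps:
V(j, W) = -8*W + 11*j (V(j, W) = (-9*W + 11*j) + W = -8*W + 11*j)
L = -9 (L = -3*3 = -9)
S(s, H) = 2*I (S(s, H) = √(-4) = 2*I)
S(L, -3)*D(0, 0) + V(0, 3) = (2*I)*13 + (-8*3 + 11*0) = 26*I + (-24 + 0) = 26*I - 24 = -24 + 26*I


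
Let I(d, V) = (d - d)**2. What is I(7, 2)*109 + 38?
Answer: 38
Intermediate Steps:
I(d, V) = 0 (I(d, V) = 0**2 = 0)
I(7, 2)*109 + 38 = 0*109 + 38 = 0 + 38 = 38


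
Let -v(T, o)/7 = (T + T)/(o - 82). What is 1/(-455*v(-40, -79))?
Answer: 23/36400 ≈ 0.00063187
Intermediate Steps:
v(T, o) = -14*T/(-82 + o) (v(T, o) = -7*(T + T)/(o - 82) = -7*2*T/(-82 + o) = -14*T/(-82 + o))
1/(-455*v(-40, -79)) = 1/(-(-6370)*(-40)/(-82 - 79)) = 1/(-(-6370)*(-40)/(-161)) = 1/(-(-6370)*(-40)*(-1)/161) = 1/(-455*(-80/23)) = 1/(36400/23) = 23/36400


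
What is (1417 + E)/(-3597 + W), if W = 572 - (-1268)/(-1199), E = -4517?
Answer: 3716900/3628243 ≈ 1.0244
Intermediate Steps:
W = 684560/1199 (W = 572 - (-1268)*(-1)/1199 = 572 - 1*1268/1199 = 572 - 1268/1199 = 684560/1199 ≈ 570.94)
(1417 + E)/(-3597 + W) = (1417 - 4517)/(-3597 + 684560/1199) = -3100/(-3628243/1199) = -3100*(-1199/3628243) = 3716900/3628243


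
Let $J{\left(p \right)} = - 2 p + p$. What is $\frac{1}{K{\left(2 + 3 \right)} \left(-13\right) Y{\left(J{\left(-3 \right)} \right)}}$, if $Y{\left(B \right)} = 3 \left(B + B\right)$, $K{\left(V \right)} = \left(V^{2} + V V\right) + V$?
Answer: $- \frac{1}{12870} \approx -7.77 \cdot 10^{-5}$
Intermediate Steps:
$J{\left(p \right)} = - p$
$K{\left(V \right)} = V + 2 V^{2}$ ($K{\left(V \right)} = \left(V^{2} + V^{2}\right) + V = 2 V^{2} + V = V + 2 V^{2}$)
$Y{\left(B \right)} = 6 B$ ($Y{\left(B \right)} = 3 \cdot 2 B = 6 B$)
$\frac{1}{K{\left(2 + 3 \right)} \left(-13\right) Y{\left(J{\left(-3 \right)} \right)}} = \frac{1}{\left(2 + 3\right) \left(1 + 2 \left(2 + 3\right)\right) \left(-13\right) 6 \left(\left(-1\right) \left(-3\right)\right)} = \frac{1}{5 \left(1 + 2 \cdot 5\right) \left(-13\right) 6 \cdot 3} = \frac{1}{5 \left(1 + 10\right) \left(-13\right) 18} = \frac{1}{5 \cdot 11 \left(-13\right) 18} = \frac{1}{55 \left(-13\right) 18} = \frac{1}{\left(-715\right) 18} = \frac{1}{-12870} = - \frac{1}{12870}$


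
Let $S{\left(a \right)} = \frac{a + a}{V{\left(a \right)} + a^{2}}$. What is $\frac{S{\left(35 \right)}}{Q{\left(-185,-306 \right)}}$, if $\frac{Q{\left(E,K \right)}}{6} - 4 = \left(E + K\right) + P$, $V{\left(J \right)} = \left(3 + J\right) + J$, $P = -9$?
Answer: $- \frac{35}{1931424} \approx -1.8121 \cdot 10^{-5}$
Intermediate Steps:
$V{\left(J \right)} = 3 + 2 J$
$S{\left(a \right)} = \frac{2 a}{3 + a^{2} + 2 a}$ ($S{\left(a \right)} = \frac{a + a}{\left(3 + 2 a\right) + a^{2}} = \frac{2 a}{3 + a^{2} + 2 a}$)
$Q{\left(E,K \right)} = -30 + 6 E + 6 K$ ($Q{\left(E,K \right)} = 24 + 6 \left(\left(E + K\right) - 9\right) = 24 + 6 \left(-9 + E + K\right) = 24 + \left(-54 + 6 E + 6 K\right) = -30 + 6 E + 6 K$)
$\frac{S{\left(35 \right)}}{Q{\left(-185,-306 \right)}} = \frac{2 \cdot 35 \frac{1}{3 + 35^{2} + 2 \cdot 35}}{-30 + 6 \left(-185\right) + 6 \left(-306\right)} = \frac{2 \cdot 35 \frac{1}{3 + 1225 + 70}}{-30 - 1110 - 1836} = \frac{2 \cdot 35 \cdot \frac{1}{1298}}{-2976} = 2 \cdot 35 \cdot \frac{1}{1298} \left(- \frac{1}{2976}\right) = \frac{35}{649} \left(- \frac{1}{2976}\right) = - \frac{35}{1931424}$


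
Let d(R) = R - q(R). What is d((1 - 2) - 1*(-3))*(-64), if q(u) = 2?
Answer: 0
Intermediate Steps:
d(R) = -2 + R (d(R) = R - 1*2 = R - 2 = -2 + R)
d((1 - 2) - 1*(-3))*(-64) = (-2 + ((1 - 2) - 1*(-3)))*(-64) = (-2 + (-1 + 3))*(-64) = (-2 + 2)*(-64) = 0*(-64) = 0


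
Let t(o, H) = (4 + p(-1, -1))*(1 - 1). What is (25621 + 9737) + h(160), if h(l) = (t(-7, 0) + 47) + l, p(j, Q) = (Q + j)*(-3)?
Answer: 35565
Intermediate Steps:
p(j, Q) = -3*Q - 3*j
t(o, H) = 0 (t(o, H) = (4 + (-3*(-1) - 3*(-1)))*(1 - 1) = (4 + (3 + 3))*0 = (4 + 6)*0 = 10*0 = 0)
h(l) = 47 + l (h(l) = (0 + 47) + l = 47 + l)
(25621 + 9737) + h(160) = (25621 + 9737) + (47 + 160) = 35358 + 207 = 35565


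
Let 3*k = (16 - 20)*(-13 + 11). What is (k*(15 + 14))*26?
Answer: 6032/3 ≈ 2010.7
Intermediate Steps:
k = 8/3 (k = ((16 - 20)*(-13 + 11))/3 = (-4*(-2))/3 = (1/3)*8 = 8/3 ≈ 2.6667)
(k*(15 + 14))*26 = (8*(15 + 14)/3)*26 = ((8/3)*29)*26 = (232/3)*26 = 6032/3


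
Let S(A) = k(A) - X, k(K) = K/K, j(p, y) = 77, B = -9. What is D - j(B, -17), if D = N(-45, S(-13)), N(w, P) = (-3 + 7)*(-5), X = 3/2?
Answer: -97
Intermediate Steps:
X = 3/2 (X = 3*(½) = 3/2 ≈ 1.5000)
k(K) = 1
S(A) = -½ (S(A) = 1 - 1*3/2 = 1 - 3/2 = -½)
N(w, P) = -20 (N(w, P) = 4*(-5) = -20)
D = -20
D - j(B, -17) = -20 - 1*77 = -20 - 77 = -97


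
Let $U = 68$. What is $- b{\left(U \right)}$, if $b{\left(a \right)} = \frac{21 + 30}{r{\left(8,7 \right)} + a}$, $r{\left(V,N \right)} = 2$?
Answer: $- \frac{51}{70} \approx -0.72857$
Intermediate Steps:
$b{\left(a \right)} = \frac{51}{2 + a}$ ($b{\left(a \right)} = \frac{21 + 30}{2 + a} = \frac{51}{2 + a}$)
$- b{\left(U \right)} = - \frac{51}{2 + 68} = - \frac{51}{70}$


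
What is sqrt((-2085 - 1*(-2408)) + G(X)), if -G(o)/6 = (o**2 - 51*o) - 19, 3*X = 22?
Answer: 5*sqrt(849)/3 ≈ 48.563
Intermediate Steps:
X = 22/3 (X = (1/3)*22 = 22/3 ≈ 7.3333)
G(o) = 114 - 6*o**2 + 306*o (G(o) = -6*((o**2 - 51*o) - 19) = -6*(-19 + o**2 - 51*o) = 114 - 6*o**2 + 306*o)
sqrt((-2085 - 1*(-2408)) + G(X)) = sqrt((-2085 - 1*(-2408)) + (114 - 6*(22/3)**2 + 306*(22/3))) = sqrt((-2085 + 2408) + (114 - 6*484/9 + 2244)) = sqrt(323 + (114 - 968/3 + 2244)) = sqrt(323 + 6106/3) = sqrt(7075/3) = 5*sqrt(849)/3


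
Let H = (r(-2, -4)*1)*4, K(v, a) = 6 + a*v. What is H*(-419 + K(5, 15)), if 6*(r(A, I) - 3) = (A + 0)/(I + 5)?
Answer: -10816/3 ≈ -3605.3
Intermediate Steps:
r(A, I) = 3 + A/(6*(5 + I)) (r(A, I) = 3 + ((A + 0)/(I + 5))/6 = 3 + (A/(5 + I))/6 = 3 + A/(6*(5 + I)))
H = 32/3 (H = (((90 - 2 + 18*(-4))/(6*(5 - 4)))*1)*4 = (((1/6)*(90 - 2 - 72)/1)*1)*4 = (((1/6)*1*16)*1)*4 = ((8/3)*1)*4 = (8/3)*4 = 32/3 ≈ 10.667)
H*(-419 + K(5, 15)) = 32*(-419 + (6 + 15*5))/3 = 32*(-419 + (6 + 75))/3 = 32*(-419 + 81)/3 = (32/3)*(-338) = -10816/3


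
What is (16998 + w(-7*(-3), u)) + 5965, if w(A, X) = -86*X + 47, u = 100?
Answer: 14410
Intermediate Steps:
w(A, X) = 47 - 86*X
(16998 + w(-7*(-3), u)) + 5965 = (16998 + (47 - 86*100)) + 5965 = (16998 + (47 - 8600)) + 5965 = (16998 - 8553) + 5965 = 8445 + 5965 = 14410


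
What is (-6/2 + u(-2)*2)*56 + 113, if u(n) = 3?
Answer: 281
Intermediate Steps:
(-6/2 + u(-2)*2)*56 + 113 = (-6/2 + 3*2)*56 + 113 = (-6*½ + 6)*56 + 113 = (-3 + 6)*56 + 113 = 3*56 + 113 = 168 + 113 = 281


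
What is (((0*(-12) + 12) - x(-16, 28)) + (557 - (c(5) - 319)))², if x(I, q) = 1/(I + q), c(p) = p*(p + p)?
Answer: 101103025/144 ≈ 7.0210e+5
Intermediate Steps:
c(p) = 2*p² (c(p) = p*(2*p) = 2*p²)
(((0*(-12) + 12) - x(-16, 28)) + (557 - (c(5) - 319)))² = (((0*(-12) + 12) - 1/(-16 + 28)) + (557 - (2*5² - 319)))² = (((0 + 12) - 1/12) + (557 - (2*25 - 319)))² = ((12 - 1*1/12) + (557 - (50 - 319)))² = ((12 - 1/12) + (557 - 1*(-269)))² = (143/12 + (557 + 269))² = (143/12 + 826)² = (10055/12)² = 101103025/144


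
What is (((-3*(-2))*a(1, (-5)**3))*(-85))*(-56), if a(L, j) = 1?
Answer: 28560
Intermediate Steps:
(((-3*(-2))*a(1, (-5)**3))*(-85))*(-56) = ((-3*(-2)*1)*(-85))*(-56) = ((6*1)*(-85))*(-56) = (6*(-85))*(-56) = -510*(-56) = 28560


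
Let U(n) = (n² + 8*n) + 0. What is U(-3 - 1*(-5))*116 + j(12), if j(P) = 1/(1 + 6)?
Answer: 16241/7 ≈ 2320.1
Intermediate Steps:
U(n) = n² + 8*n
j(P) = ⅐ (j(P) = 1/7 = ⅐)
U(-3 - 1*(-5))*116 + j(12) = ((-3 - 1*(-5))*(8 + (-3 - 1*(-5))))*116 + ⅐ = ((-3 + 5)*(8 + (-3 + 5)))*116 + ⅐ = (2*(8 + 2))*116 + ⅐ = (2*10)*116 + ⅐ = 20*116 + ⅐ = 2320 + ⅐ = 16241/7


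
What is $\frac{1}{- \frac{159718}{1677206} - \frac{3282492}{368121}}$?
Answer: $- \frac{102902458321}{927368471205} \approx -0.11096$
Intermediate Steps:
$\frac{1}{- \frac{159718}{1677206} - \frac{3282492}{368121}} = \frac{1}{\left(-159718\right) \frac{1}{1677206} - \frac{1094164}{122707}} = \frac{1}{- \frac{79859}{838603} - \frac{1094164}{122707}} = \frac{1}{- \frac{927368471205}{102902458321}} = - \frac{102902458321}{927368471205}$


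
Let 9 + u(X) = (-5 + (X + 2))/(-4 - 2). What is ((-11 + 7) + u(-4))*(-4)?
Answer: 142/3 ≈ 47.333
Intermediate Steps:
u(X) = -17/2 - X/6 (u(X) = -9 + (-5 + (X + 2))/(-4 - 2) = -9 + (-5 + (2 + X))/(-6) = -9 + (-3 + X)*(-1/6) = -9 + (1/2 - X/6) = -17/2 - X/6)
((-11 + 7) + u(-4))*(-4) = ((-11 + 7) + (-17/2 - 1/6*(-4)))*(-4) = (-4 + (-17/2 + 2/3))*(-4) = (-4 - 47/6)*(-4) = -71/6*(-4) = 142/3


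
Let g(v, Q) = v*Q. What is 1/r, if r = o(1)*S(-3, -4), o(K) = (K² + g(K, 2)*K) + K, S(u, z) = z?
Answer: -1/16 ≈ -0.062500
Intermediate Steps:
g(v, Q) = Q*v
o(K) = K + 3*K² (o(K) = (K² + (2*K)*K) + K = (K² + 2*K²) + K = 3*K² + K = K + 3*K²)
r = -16 (r = (1*(1 + 3*1))*(-4) = (1*(1 + 3))*(-4) = (1*4)*(-4) = 4*(-4) = -16)
1/r = 1/(-16) = -1/16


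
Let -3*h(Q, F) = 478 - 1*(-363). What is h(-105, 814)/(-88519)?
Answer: 841/265557 ≈ 0.0031669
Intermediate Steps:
h(Q, F) = -841/3 (h(Q, F) = -(478 - 1*(-363))/3 = -(478 + 363)/3 = -⅓*841 = -841/3)
h(-105, 814)/(-88519) = -841/3/(-88519) = -841/3*(-1/88519) = 841/265557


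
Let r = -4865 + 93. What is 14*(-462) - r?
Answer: -1696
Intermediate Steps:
r = -4772
14*(-462) - r = 14*(-462) - 1*(-4772) = -6468 + 4772 = -1696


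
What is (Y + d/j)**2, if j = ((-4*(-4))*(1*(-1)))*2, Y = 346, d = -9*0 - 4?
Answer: 7667361/64 ≈ 1.1980e+5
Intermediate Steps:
d = -4 (d = 0 - 4 = -4)
j = -32 (j = (16*(-1))*2 = -16*2 = -32)
(Y + d/j)**2 = (346 - 4/(-32))**2 = (346 - 4*(-1/32))**2 = (346 + 1/8)**2 = (2769/8)**2 = 7667361/64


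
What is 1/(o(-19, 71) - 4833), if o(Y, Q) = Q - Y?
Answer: -1/4743 ≈ -0.00021084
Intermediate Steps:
1/(o(-19, 71) - 4833) = 1/((71 - 1*(-19)) - 4833) = 1/((71 + 19) - 4833) = 1/(90 - 4833) = 1/(-4743) = -1/4743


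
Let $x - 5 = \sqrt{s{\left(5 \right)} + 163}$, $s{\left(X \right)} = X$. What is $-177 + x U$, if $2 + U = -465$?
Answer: $-2512 - 934 \sqrt{42} \approx -8565.0$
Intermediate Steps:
$U = -467$ ($U = -2 - 465 = -467$)
$x = 5 + 2 \sqrt{42}$ ($x = 5 + \sqrt{5 + 163} = 5 + \sqrt{168} = 5 + 2 \sqrt{42} \approx 17.961$)
$-177 + x U = -177 + \left(5 + 2 \sqrt{42}\right) \left(-467\right) = -177 - \left(2335 + 934 \sqrt{42}\right) = -2512 - 934 \sqrt{42}$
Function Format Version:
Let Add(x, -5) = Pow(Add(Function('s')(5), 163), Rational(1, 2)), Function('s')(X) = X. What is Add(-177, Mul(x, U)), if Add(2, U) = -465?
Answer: Add(-2512, Mul(-934, Pow(42, Rational(1, 2)))) ≈ -8565.0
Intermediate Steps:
U = -467 (U = Add(-2, -465) = -467)
x = Add(5, Mul(2, Pow(42, Rational(1, 2)))) (x = Add(5, Pow(Add(5, 163), Rational(1, 2))) = Add(5, Pow(168, Rational(1, 2))) = Add(5, Mul(2, Pow(42, Rational(1, 2)))) ≈ 17.961)
Add(-177, Mul(x, U)) = Add(-177, Mul(Add(5, Mul(2, Pow(42, Rational(1, 2)))), -467)) = Add(-177, Add(-2335, Mul(-934, Pow(42, Rational(1, 2))))) = Add(-2512, Mul(-934, Pow(42, Rational(1, 2))))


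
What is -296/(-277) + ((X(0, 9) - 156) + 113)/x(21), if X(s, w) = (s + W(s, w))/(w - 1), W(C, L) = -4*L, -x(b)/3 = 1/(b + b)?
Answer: 184501/277 ≈ 666.07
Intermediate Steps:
x(b) = -3/(2*b) (x(b) = -3/(b + b) = -3*1/(2*b) = -3/(2*b))
X(s, w) = (s - 4*w)/(-1 + w) (X(s, w) = (s - 4*w)/(w - 1) = (s - 4*w)/(-1 + w))
-296/(-277) + ((X(0, 9) - 156) + 113)/x(21) = -296/(-277) + (((0 - 4*9)/(-1 + 9) - 156) + 113)/((-3/2/21)) = -296*(-1/277) + (((0 - 36)/8 - 156) + 113)/((-3/2*1/21)) = 296/277 + (((⅛)*(-36) - 156) + 113)/(-1/14) = 296/277 + ((-9/2 - 156) + 113)*(-14) = 296/277 + (-321/2 + 113)*(-14) = 296/277 - 95/2*(-14) = 296/277 + 665 = 184501/277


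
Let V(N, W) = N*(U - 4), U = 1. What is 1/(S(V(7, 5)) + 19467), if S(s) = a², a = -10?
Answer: 1/19567 ≈ 5.1106e-5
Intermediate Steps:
V(N, W) = -3*N (V(N, W) = N*(1 - 4) = N*(-3) = -3*N)
S(s) = 100 (S(s) = (-10)² = 100)
1/(S(V(7, 5)) + 19467) = 1/(100 + 19467) = 1/19567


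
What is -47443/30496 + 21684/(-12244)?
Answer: -310541839/93348256 ≈ -3.3267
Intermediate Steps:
-47443/30496 + 21684/(-12244) = -47443*1/30496 + 21684*(-1/12244) = -47443/30496 - 5421/3061 = -310541839/93348256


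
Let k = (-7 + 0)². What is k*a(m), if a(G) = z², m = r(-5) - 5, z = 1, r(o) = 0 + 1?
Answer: 49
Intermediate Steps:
r(o) = 1
m = -4 (m = 1 - 5 = -4)
a(G) = 1 (a(G) = 1² = 1)
k = 49 (k = (-7)² = 49)
k*a(m) = 49*1 = 49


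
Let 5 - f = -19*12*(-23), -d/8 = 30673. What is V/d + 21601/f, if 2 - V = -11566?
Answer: -670143067/160695847 ≈ -4.1703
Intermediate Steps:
d = -245384 (d = -8*30673 = -245384)
V = 11568 (V = 2 - 1*(-11566) = 2 + 11566 = 11568)
f = -5239 (f = 5 - (-19*12)*(-23) = 5 - (-228)*(-23) = 5 - 1*5244 = 5 - 5244 = -5239)
V/d + 21601/f = 11568/(-245384) + 21601/(-5239) = 11568*(-1/245384) + 21601*(-1/5239) = -1446/30673 - 21601/5239 = -670143067/160695847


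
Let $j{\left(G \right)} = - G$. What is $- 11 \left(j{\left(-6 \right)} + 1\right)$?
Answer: $-77$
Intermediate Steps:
$- 11 \left(j{\left(-6 \right)} + 1\right) = - 11 \left(\left(-1\right) \left(-6\right) + 1\right) = - 11 \left(6 + 1\right) = \left(-11\right) 7 = -77$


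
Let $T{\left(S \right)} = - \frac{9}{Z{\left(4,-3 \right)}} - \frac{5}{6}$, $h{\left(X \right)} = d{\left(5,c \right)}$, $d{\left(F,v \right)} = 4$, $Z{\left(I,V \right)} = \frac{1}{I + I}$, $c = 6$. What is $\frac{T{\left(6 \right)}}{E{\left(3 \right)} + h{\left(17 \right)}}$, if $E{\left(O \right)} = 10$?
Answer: $- \frac{437}{84} \approx -5.2024$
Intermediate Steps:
$Z{\left(I,V \right)} = \frac{1}{2 I}$
$h{\left(X \right)} = 4$
$T{\left(S \right)} = - \frac{437}{6}$ ($T{\left(S \right)} = - \frac{9}{\frac{1}{2} \cdot \frac{1}{4}} - \frac{5}{6} = - 9 \frac{1}{\frac{1}{8}} - \frac{5}{6} = \left(-9\right) 8 - \frac{5}{6} = -72 - \frac{5}{6} = - \frac{437}{6}$)
$\frac{T{\left(6 \right)}}{E{\left(3 \right)} + h{\left(17 \right)}} = \frac{1}{10 + 4} \left(- \frac{437}{6}\right) = \frac{1}{14} \left(- \frac{437}{6}\right) = - \frac{437}{84}$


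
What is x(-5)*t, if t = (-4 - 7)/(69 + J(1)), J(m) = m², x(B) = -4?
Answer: 22/35 ≈ 0.62857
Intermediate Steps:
t = -11/70 (t = (-4 - 7)/(69 + 1²) = -11/(69 + 1) = -11/70 ≈ -0.15714)
x(-5)*t = -4*(-11/70) = 22/35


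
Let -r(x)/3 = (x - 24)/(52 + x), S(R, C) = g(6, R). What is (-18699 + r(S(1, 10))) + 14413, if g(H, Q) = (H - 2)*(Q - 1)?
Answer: -55700/13 ≈ -4284.6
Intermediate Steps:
g(H, Q) = (-1 + Q)*(-2 + H) (g(H, Q) = (-2 + H)*(-1 + Q) = (-1 + Q)*(-2 + H))
S(R, C) = -4 + 4*R (S(R, C) = 2 - 1*6 - 2*R + 6*R = 2 - 6 - 2*R + 6*R = -4 + 4*R)
r(x) = -3*(-24 + x)/(52 + x) (r(x) = -3*(x - 24)/(52 + x) = -3*(-24 + x)/(52 + x))
(-18699 + r(S(1, 10))) + 14413 = (-18699 + 3*(24 - (-4 + 4*1))/(52 + (-4 + 4*1))) + 14413 = (-18699 + 3*(24 - (-4 + 4))/(52 + (-4 + 4))) + 14413 = (-18699 + 3*(24 - 1*0)/(52 + 0)) + 14413 = (-18699 + 3*(24 + 0)/52) + 14413 = (-18699 + 3*(1/52)*24) + 14413 = (-18699 + 18/13) + 14413 = -243069/13 + 14413 = -55700/13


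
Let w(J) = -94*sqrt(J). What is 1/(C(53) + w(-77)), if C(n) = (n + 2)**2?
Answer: 275/893727 + 94*I*sqrt(77)/9830997 ≈ 0.0003077 + 8.3903e-5*I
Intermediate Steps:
C(n) = (2 + n)**2
1/(C(53) + w(-77)) = 1/((2 + 53)**2 - 94*I*sqrt(77)) = 1/(55**2 - 94*I*sqrt(77)) = 1/(3025 - 94*I*sqrt(77))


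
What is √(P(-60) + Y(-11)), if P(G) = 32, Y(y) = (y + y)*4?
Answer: 2*I*√14 ≈ 7.4833*I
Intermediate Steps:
Y(y) = 8*y (Y(y) = (2*y)*4 = 8*y)
√(P(-60) + Y(-11)) = √(32 + 8*(-11)) = √(32 - 88) = √(-56) = 2*I*√14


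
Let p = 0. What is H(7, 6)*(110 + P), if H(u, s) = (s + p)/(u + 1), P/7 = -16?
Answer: -3/2 ≈ -1.5000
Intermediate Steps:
P = -112 (P = 7*(-16) = -112)
H(u, s) = s/(1 + u) (H(u, s) = (s + 0)/(u + 1) = s/(1 + u))
H(7, 6)*(110 + P) = (6/(1 + 7))*(110 - 112) = (6/8)*(-2) = (6*(⅛))*(-2) = (¾)*(-2) = -3/2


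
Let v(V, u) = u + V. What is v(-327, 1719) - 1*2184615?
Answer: -2183223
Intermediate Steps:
v(V, u) = V + u
v(-327, 1719) - 1*2184615 = (-327 + 1719) - 1*2184615 = 1392 - 2184615 = -2183223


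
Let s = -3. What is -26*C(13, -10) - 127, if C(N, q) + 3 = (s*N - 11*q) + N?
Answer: -2233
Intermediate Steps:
C(N, q) = -3 - 11*q - 2*N (C(N, q) = -3 + ((-3*N - 11*q) + N) = -3 + ((-11*q - 3*N) + N) = -3 + (-11*q - 2*N) = -3 - 11*q - 2*N)
-26*C(13, -10) - 127 = -26*(-3 - 11*(-10) - 2*13) - 127 = -26*(-3 + 110 - 26) - 127 = -26*81 - 127 = -2106 - 127 = -2233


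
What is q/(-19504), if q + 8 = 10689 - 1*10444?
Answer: -237/19504 ≈ -0.012151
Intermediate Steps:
q = 237 (q = -8 + (10689 - 1*10444) = -8 + (10689 - 10444) = -8 + 245 = 237)
q/(-19504) = 237/(-19504) = 237*(-1/19504) = -237/19504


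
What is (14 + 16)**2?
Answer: 900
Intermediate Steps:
(14 + 16)**2 = 30**2 = 900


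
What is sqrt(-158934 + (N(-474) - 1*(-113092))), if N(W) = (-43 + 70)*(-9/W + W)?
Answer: I*sqrt(1463876162)/158 ≈ 242.16*I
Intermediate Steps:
N(W) = -243/W + 27*W (N(W) = 27*(W - 9/W) = -243/W + 27*W)
sqrt(-158934 + (N(-474) - 1*(-113092))) = sqrt(-158934 + ((-243/(-474) + 27*(-474)) - 1*(-113092))) = sqrt(-158934 + ((-243*(-1/474) - 12798) + 113092)) = sqrt(-158934 + ((81/158 - 12798) + 113092)) = sqrt(-158934 + (-2022003/158 + 113092)) = sqrt(-158934 + 15846533/158) = sqrt(-9265039/158) = I*sqrt(1463876162)/158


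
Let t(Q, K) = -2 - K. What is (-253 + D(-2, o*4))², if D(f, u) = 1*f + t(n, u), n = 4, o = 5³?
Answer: 573049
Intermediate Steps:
o = 125
D(f, u) = -2 + f - u (D(f, u) = 1*f + (-2 - u) = f + (-2 - u) = -2 + f - u)
(-253 + D(-2, o*4))² = (-253 + (-2 - 2 - 125*4))² = (-253 + (-2 - 2 - 1*500))² = (-253 + (-2 - 2 - 500))² = (-253 - 504)² = (-757)² = 573049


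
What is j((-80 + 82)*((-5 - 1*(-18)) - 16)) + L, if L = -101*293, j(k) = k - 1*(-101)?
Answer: -29498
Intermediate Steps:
j(k) = 101 + k (j(k) = k + 101 = 101 + k)
L = -29593
j((-80 + 82)*((-5 - 1*(-18)) - 16)) + L = (101 + (-80 + 82)*((-5 - 1*(-18)) - 16)) - 29593 = (101 + 2*((-5 + 18) - 16)) - 29593 = (101 + 2*(13 - 16)) - 29593 = (101 + 2*(-3)) - 29593 = (101 - 6) - 29593 = 95 - 29593 = -29498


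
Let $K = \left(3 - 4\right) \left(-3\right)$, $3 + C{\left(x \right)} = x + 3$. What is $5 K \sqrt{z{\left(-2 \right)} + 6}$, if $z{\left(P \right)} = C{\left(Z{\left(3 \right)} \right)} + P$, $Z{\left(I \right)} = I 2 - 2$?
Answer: $30 \sqrt{2} \approx 42.426$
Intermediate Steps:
$Z{\left(I \right)} = -2 + 2 I$ ($Z{\left(I \right)} = 2 I - 2 = -2 + 2 I$)
$C{\left(x \right)} = x$ ($C{\left(x \right)} = -3 + \left(x + 3\right) = -3 + \left(3 + x\right) = x$)
$z{\left(P \right)} = 4 + P$ ($z{\left(P \right)} = \left(-2 + 2 \cdot 3\right) + P = \left(-2 + 6\right) + P = 4 + P$)
$K = 3$ ($K = \left(-1\right) \left(-3\right) = 3$)
$5 K \sqrt{z{\left(-2 \right)} + 6} = 5 \cdot 3 \sqrt{\left(4 - 2\right) + 6} = 15 \sqrt{2 + 6} = 15 \sqrt{8} = 15 \cdot 2 \sqrt{2} = 30 \sqrt{2}$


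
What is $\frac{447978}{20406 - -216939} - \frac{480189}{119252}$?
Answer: $- \frac{20182728583}{9434621980} \approx -2.1392$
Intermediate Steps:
$\frac{447978}{20406 - -216939} - \frac{480189}{119252} = \frac{447978}{20406 + 216939} - \frac{480189}{119252} = \frac{447978}{237345} - \frac{480189}{119252} = 447978 \cdot \frac{1}{237345} - \frac{480189}{119252} = \frac{149326}{79115} - \frac{480189}{119252} = - \frac{20182728583}{9434621980}$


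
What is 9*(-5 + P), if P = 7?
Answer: 18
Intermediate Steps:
9*(-5 + P) = 9*(-5 + 7) = 9*2 = 18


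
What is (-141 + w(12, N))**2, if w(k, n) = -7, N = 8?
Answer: 21904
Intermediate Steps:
(-141 + w(12, N))**2 = (-141 - 7)**2 = (-148)**2 = 21904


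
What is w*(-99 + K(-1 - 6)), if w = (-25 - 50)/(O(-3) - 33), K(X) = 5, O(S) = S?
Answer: -1175/6 ≈ -195.83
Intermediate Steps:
w = 25/12 (w = (-25 - 50)/(-3 - 33) = -75/(-36) = -75*(-1/36) = 25/12 ≈ 2.0833)
w*(-99 + K(-1 - 6)) = 25*(-99 + 5)/12 = (25/12)*(-94) = -1175/6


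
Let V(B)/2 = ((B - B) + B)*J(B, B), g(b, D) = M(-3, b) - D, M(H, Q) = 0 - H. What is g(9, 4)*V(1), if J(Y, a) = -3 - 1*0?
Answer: 6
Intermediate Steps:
M(H, Q) = -H
J(Y, a) = -3 (J(Y, a) = -3 + 0 = -3)
g(b, D) = 3 - D (g(b, D) = -1*(-3) - D = 3 - D)
V(B) = -6*B (V(B) = 2*(((B - B) + B)*(-3)) = 2*((0 + B)*(-3)) = 2*(B*(-3)) = 2*(-3*B) = -6*B)
g(9, 4)*V(1) = (3 - 1*4)*(-6*1) = (3 - 4)*(-6) = -1*(-6) = 6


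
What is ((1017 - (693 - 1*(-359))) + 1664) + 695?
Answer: 2324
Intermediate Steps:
((1017 - (693 - 1*(-359))) + 1664) + 695 = ((1017 - (693 + 359)) + 1664) + 695 = ((1017 - 1*1052) + 1664) + 695 = ((1017 - 1052) + 1664) + 695 = (-35 + 1664) + 695 = 1629 + 695 = 2324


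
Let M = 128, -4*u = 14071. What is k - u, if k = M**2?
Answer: 79607/4 ≈ 19902.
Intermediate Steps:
u = -14071/4 (u = -1/4*14071 = -14071/4 ≈ -3517.8)
k = 16384 (k = 128**2 = 16384)
k - u = 16384 - 1*(-14071/4) = 16384 + 14071/4 = 79607/4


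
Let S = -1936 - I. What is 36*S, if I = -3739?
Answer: 64908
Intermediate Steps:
S = 1803 (S = -1936 - 1*(-3739) = -1936 + 3739 = 1803)
36*S = 36*1803 = 64908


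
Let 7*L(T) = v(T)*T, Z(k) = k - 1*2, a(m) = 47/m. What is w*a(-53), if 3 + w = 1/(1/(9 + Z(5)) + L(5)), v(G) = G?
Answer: 39339/16271 ≈ 2.4177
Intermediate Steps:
Z(k) = -2 + k (Z(k) = k - 2 = -2 + k)
L(T) = T²/7 (L(T) = (T*T)/7 = T²/7)
w = -837/307 (w = -3 + 1/(1/(9 + (-2 + 5)) + (⅐)*5²) = -3 + 1/(1/(9 + 3) + (⅐)*25) = -3 + 1/(1/12 + 25/7) = -3 + 1/(307/84) = -3 + 84/307 = -837/307 ≈ -2.7264)
w*a(-53) = -39339/(307*(-53)) = -39339*(-1)/(307*53) = -837/307*(-47/53) = 39339/16271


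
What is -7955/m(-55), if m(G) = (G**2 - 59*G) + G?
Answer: -1591/1243 ≈ -1.2800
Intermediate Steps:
m(G) = G**2 - 58*G
-7955/m(-55) = -7955*(-1/(55*(-58 - 55))) = -7955/((-55*(-113))) = -7955/6215 = -7955*1/6215 = -1591/1243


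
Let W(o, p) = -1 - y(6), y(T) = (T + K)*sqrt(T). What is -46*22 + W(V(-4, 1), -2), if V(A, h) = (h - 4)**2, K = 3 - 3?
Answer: -1013 - 6*sqrt(6) ≈ -1027.7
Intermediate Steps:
K = 0
y(T) = T**(3/2) (y(T) = (T + 0)*sqrt(T) = T*sqrt(T) = T**(3/2))
V(A, h) = (-4 + h)**2
W(o, p) = -1 - 6*sqrt(6) (W(o, p) = -1 - 6**(3/2) = -1 - 6*sqrt(6))
-46*22 + W(V(-4, 1), -2) = -46*22 + (-1 - 6*sqrt(6)) = -1012 + (-1 - 6*sqrt(6)) = -1013 - 6*sqrt(6)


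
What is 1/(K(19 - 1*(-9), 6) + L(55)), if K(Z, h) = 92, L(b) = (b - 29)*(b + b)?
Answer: 1/2952 ≈ 0.00033875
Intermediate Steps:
L(b) = 2*b*(-29 + b) (L(b) = (-29 + b)*(2*b) = 2*b*(-29 + b))
1/(K(19 - 1*(-9), 6) + L(55)) = 1/(92 + 2*55*(-29 + 55)) = 1/(92 + 2*55*26) = 1/(92 + 2860) = 1/2952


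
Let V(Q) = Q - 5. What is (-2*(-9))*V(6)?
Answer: 18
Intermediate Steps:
V(Q) = -5 + Q
(-2*(-9))*V(6) = (-2*(-9))*(-5 + 6) = 18*1 = 18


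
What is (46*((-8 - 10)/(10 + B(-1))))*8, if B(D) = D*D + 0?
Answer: -6624/11 ≈ -602.18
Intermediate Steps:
B(D) = D² (B(D) = D² + 0 = D²)
(46*((-8 - 10)/(10 + B(-1))))*8 = (46*((-8 - 10)/(10 + (-1)²)))*8 = (46*(-18/(10 + 1)))*8 = (46*(-18/11))*8 = -828/11*8 = -6624/11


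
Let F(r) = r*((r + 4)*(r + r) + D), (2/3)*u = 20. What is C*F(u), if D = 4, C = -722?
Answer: -44273040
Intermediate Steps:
u = 30 (u = (3/2)*20 = 30)
F(r) = r*(4 + 2*r*(4 + r)) (F(r) = r*((r + 4)*(r + r) + 4) = r*((4 + r)*(2*r) + 4) = r*(2*r*(4 + r) + 4) = r*(4 + 2*r*(4 + r)))
C*F(u) = -1444*30*(2 + 30**2 + 4*30) = -1444*30*(2 + 900 + 120) = -1444*30*1022 = -722*61320 = -44273040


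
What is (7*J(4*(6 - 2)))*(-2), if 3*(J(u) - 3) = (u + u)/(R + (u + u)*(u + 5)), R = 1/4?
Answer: -340606/8067 ≈ -42.222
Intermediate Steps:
R = ¼ ≈ 0.25000
J(u) = 3 + 2*u/(3*(¼ + 2*u*(5 + u))) (J(u) = 3 + ((u + u)/(¼ + (u + u)*(u + 5)))/3 = 3 + ((2*u)/(¼ + (2*u)*(5 + u)))/3 = 3 + ((2*u)/(¼ + 2*u*(5 + u)))/3 = 3 + (2*u/(¼ + 2*u*(5 + u)))/3 = 3 + 2*u/(3*(¼ + 2*u*(5 + u))))
(7*J(4*(6 - 2)))*(-2) = (7*((9 + 72*(4*(6 - 2))² + 368*(4*(6 - 2)))/(3*(1 + 8*(4*(6 - 2))² + 40*(4*(6 - 2))))))*(-2) = (7*((9 + 72*(4*4)² + 368*(4*4))/(3*(1 + 8*(4*4)² + 40*(4*4)))))*(-2) = (7*((9 + 72*16² + 368*16)/(3*(1 + 8*16² + 40*16))))*(-2) = (7*((9 + 72*256 + 5888)/(3*(1 + 8*256 + 640))))*(-2) = (7*((9 + 18432 + 5888)/(3*(1 + 2048 + 640))))*(-2) = (7*((⅓)*24329/2689))*(-2) = (7*((⅓)*(1/2689)*24329))*(-2) = (7*(24329/8067))*(-2) = (170303/8067)*(-2) = -340606/8067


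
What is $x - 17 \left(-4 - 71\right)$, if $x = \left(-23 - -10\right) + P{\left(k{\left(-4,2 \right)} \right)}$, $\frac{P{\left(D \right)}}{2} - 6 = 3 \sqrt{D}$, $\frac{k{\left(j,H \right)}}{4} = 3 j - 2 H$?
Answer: $1274 + 48 i \approx 1274.0 + 48.0 i$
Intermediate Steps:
$k{\left(j,H \right)} = - 8 H + 12 j$ ($k{\left(j,H \right)} = 4 \left(3 j - 2 H\right) = 4 \left(- 2 H + 3 j\right) = - 8 H + 12 j$)
$P{\left(D \right)} = 12 + 6 \sqrt{D}$ ($P{\left(D \right)} = 12 + 2 \cdot 3 \sqrt{D} = 12 + 6 \sqrt{D}$)
$x = -1 + 48 i$ ($x = \left(-23 - -10\right) + \left(12 + 6 \sqrt{\left(-8\right) 2 + 12 \left(-4\right)}\right) = \left(-23 + 10\right) + \left(12 + 6 \sqrt{-16 - 48}\right) = -13 + \left(12 + 6 \sqrt{-64}\right) = -13 + \left(12 + 6 \cdot 8 i\right) = -13 + \left(12 + 48 i\right) = -1 + 48 i \approx -1.0 + 48.0 i$)
$x - 17 \left(-4 - 71\right) = \left(-1 + 48 i\right) - 17 \left(-4 - 71\right) = \left(-1 + 48 i\right) - -1275 = \left(-1 + 48 i\right) + 1275 = 1274 + 48 i$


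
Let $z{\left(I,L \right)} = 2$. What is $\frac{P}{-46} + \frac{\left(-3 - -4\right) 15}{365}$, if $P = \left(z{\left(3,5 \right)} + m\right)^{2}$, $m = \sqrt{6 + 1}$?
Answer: $- \frac{665}{3358} - \frac{2 \sqrt{7}}{23} \approx -0.4281$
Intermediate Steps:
$m = \sqrt{7} \approx 2.6458$
$P = \left(2 + \sqrt{7}\right)^{2} \approx 21.583$
$\frac{P}{-46} + \frac{\left(-3 - -4\right) 15}{365} = \frac{\left(2 + \sqrt{7}\right)^{2}}{-46} + \frac{\left(-3 - -4\right) 15}{365} = \left(2 + \sqrt{7}\right)^{2} \left(- \frac{1}{46}\right) + \left(-3 + 4\right) 15 \cdot \frac{1}{365} = - \frac{\left(2 + \sqrt{7}\right)^{2}}{46} + 1 \cdot 15 \cdot \frac{1}{365} = - \frac{\left(2 + \sqrt{7}\right)^{2}}{46} + 15 \cdot \frac{1}{365} = - \frac{\left(2 + \sqrt{7}\right)^{2}}{46} + \frac{3}{73} = \frac{3}{73} - \frac{\left(2 + \sqrt{7}\right)^{2}}{46}$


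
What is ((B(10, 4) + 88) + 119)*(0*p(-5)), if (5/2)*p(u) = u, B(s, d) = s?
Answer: 0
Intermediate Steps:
p(u) = 2*u/5
((B(10, 4) + 88) + 119)*(0*p(-5)) = ((10 + 88) + 119)*(0*((⅖)*(-5))) = (98 + 119)*(0*(-2)) = 217*0 = 0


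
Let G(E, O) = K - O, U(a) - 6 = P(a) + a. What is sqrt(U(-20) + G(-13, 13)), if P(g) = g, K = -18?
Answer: I*sqrt(65) ≈ 8.0623*I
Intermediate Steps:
U(a) = 6 + 2*a (U(a) = 6 + (a + a) = 6 + 2*a)
G(E, O) = -18 - O
sqrt(U(-20) + G(-13, 13)) = sqrt((6 + 2*(-20)) + (-18 - 1*13)) = sqrt((6 - 40) + (-18 - 13)) = sqrt(-34 - 31) = sqrt(-65) = I*sqrt(65)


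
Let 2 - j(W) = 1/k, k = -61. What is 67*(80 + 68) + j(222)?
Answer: 604999/61 ≈ 9918.0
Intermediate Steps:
j(W) = 123/61 (j(W) = 2 - 1/(-61) = 2 - 1*(-1/61) = 2 + 1/61 = 123/61)
67*(80 + 68) + j(222) = 67*(80 + 68) + 123/61 = 67*148 + 123/61 = 9916 + 123/61 = 604999/61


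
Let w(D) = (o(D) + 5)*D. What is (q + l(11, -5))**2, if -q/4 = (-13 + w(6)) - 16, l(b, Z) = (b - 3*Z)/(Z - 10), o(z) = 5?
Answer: 3556996/225 ≈ 15809.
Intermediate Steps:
w(D) = 10*D (w(D) = (5 + 5)*D = 10*D)
l(b, Z) = (b - 3*Z)/(-10 + Z)
q = -124 (q = -4*((-13 + 10*6) - 16) = -4*((-13 + 60) - 16) = -4*(47 - 16) = -4*31 = -124)
(q + l(11, -5))**2 = (-124 + (11 - 3*(-5))/(-10 - 5))**2 = (-124 + (11 + 15)/(-15))**2 = (-124 - 1/15*26)**2 = (-124 - 26/15)**2 = (-1886/15)**2 = 3556996/225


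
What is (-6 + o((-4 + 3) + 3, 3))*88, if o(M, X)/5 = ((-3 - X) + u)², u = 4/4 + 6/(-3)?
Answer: 21032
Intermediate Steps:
u = -1 (u = 4*(¼) + 6*(-⅓) = 1 - 2 = -1)
o(M, X) = 5*(-4 - X)² (o(M, X) = 5*((-3 - X) - 1)² = 5*(-4 - X)²)
(-6 + o((-4 + 3) + 3, 3))*88 = (-6 + 5*(4 + 3)²)*88 = (-6 + 5*7²)*88 = (-6 + 5*49)*88 = (-6 + 245)*88 = 239*88 = 21032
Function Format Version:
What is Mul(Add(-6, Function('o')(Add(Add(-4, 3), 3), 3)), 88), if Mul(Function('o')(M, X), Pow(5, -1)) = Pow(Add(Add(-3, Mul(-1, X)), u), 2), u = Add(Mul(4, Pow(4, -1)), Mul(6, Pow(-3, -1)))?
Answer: 21032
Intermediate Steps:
u = -1 (u = Add(Mul(4, Rational(1, 4)), Mul(6, Rational(-1, 3))) = Add(1, -2) = -1)
Function('o')(M, X) = Mul(5, Pow(Add(-4, Mul(-1, X)), 2)) (Function('o')(M, X) = Mul(5, Pow(Add(Add(-3, Mul(-1, X)), -1), 2)) = Mul(5, Pow(Add(-4, Mul(-1, X)), 2)))
Mul(Add(-6, Function('o')(Add(Add(-4, 3), 3), 3)), 88) = Mul(Add(-6, Mul(5, Pow(Add(4, 3), 2))), 88) = Mul(Add(-6, Mul(5, Pow(7, 2))), 88) = Mul(Add(-6, Mul(5, 49)), 88) = Mul(Add(-6, 245), 88) = Mul(239, 88) = 21032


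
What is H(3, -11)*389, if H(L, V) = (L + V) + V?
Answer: -7391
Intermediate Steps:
H(L, V) = L + 2*V
H(3, -11)*389 = (3 + 2*(-11))*389 = (3 - 22)*389 = -19*389 = -7391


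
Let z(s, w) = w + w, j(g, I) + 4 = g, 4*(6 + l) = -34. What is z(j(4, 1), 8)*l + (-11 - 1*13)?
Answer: -256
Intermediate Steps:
l = -29/2 (l = -6 + (¼)*(-34) = -6 - 17/2 = -29/2 ≈ -14.500)
j(g, I) = -4 + g
z(s, w) = 2*w
z(j(4, 1), 8)*l + (-11 - 1*13) = (2*8)*(-29/2) + (-11 - 1*13) = 16*(-29/2) + (-11 - 13) = -232 - 24 = -256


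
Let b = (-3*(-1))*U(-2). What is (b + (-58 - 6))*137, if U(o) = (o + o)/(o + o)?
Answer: -8357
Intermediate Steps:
U(o) = 1 (U(o) = (2*o)/((2*o)) = (2*o)*(1/(2*o)) = 1)
b = 3 (b = -3*(-1)*1 = 3*1 = 3)
(b + (-58 - 6))*137 = (3 + (-58 - 6))*137 = (3 - 64)*137 = -61*137 = -8357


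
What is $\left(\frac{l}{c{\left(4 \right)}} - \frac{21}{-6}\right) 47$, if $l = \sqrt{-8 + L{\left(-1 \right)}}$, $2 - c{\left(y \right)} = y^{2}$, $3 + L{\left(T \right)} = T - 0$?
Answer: $\frac{329}{2} - \frac{47 i \sqrt{3}}{7} \approx 164.5 - 11.629 i$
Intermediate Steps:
$L{\left(T \right)} = -3 + T$ ($L{\left(T \right)} = -3 + \left(T - 0\right) = -3 + \left(T + 0\right) = -3 + T$)
$c{\left(y \right)} = 2 - y^{2}$
$l = 2 i \sqrt{3}$ ($l = \sqrt{-8 - 4} = \sqrt{-12} = 2 i \sqrt{3} \approx 3.4641 i$)
$\left(\frac{l}{c{\left(4 \right)}} - \frac{21}{-6}\right) 47 = \left(\frac{2 i \sqrt{3}}{2 - 4^{2}} - \frac{21}{-6}\right) 47 = \left(\frac{2 i \sqrt{3}}{2 - 16} - - \frac{7}{2}\right) 47 = \left(\frac{2 i \sqrt{3}}{2 - 16} + \frac{7}{2}\right) 47 = \left(\frac{2 i \sqrt{3}}{-14} + \frac{7}{2}\right) 47 = \left(2 i \sqrt{3} \left(- \frac{1}{14}\right) + \frac{7}{2}\right) 47 = \left(- \frac{i \sqrt{3}}{7} + \frac{7}{2}\right) 47 = \left(\frac{7}{2} - \frac{i \sqrt{3}}{7}\right) 47 = \frac{329}{2} - \frac{47 i \sqrt{3}}{7}$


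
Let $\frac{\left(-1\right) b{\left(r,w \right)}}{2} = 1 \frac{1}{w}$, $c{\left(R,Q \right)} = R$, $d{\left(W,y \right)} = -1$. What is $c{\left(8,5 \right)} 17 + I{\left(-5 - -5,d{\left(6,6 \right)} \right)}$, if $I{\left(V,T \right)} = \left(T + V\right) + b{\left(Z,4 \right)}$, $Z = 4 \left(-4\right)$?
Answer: $\frac{269}{2} \approx 134.5$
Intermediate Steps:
$Z = -16$
$b{\left(r,w \right)} = - \frac{2}{w}$ ($b{\left(r,w \right)} = - 2 \cdot 1 \frac{1}{w} = - \frac{2}{w}$)
$I{\left(V,T \right)} = - \frac{1}{2} + T + V$ ($I{\left(V,T \right)} = \left(T + V\right) - \frac{2}{4} = \left(T + V\right) - \frac{1}{2} = - \frac{1}{2} + T + V$)
$c{\left(8,5 \right)} 17 + I{\left(-5 - -5,d{\left(6,6 \right)} \right)} = 8 \cdot 17 - \frac{3}{2} = 136 - \frac{3}{2} = \frac{269}{2}$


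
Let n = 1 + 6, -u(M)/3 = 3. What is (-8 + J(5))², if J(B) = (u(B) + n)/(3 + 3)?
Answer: 625/9 ≈ 69.444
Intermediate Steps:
u(M) = -9 (u(M) = -3*3 = -9)
n = 7
J(B) = -⅓ (J(B) = (-9 + 7)/(3 + 3) = -2/6 = -2*⅙ = -⅓)
(-8 + J(5))² = (-8 - ⅓)² = (-25/3)² = 625/9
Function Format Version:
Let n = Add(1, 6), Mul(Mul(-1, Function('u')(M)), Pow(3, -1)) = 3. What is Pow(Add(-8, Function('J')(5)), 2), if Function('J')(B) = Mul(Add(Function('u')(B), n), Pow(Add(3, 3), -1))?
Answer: Rational(625, 9) ≈ 69.444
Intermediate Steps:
Function('u')(M) = -9 (Function('u')(M) = Mul(-3, 3) = -9)
n = 7
Function('J')(B) = Rational(-1, 3) (Function('J')(B) = Mul(Add(-9, 7), Pow(Add(3, 3), -1)) = Mul(-2, Pow(6, -1)) = Mul(-2, Rational(1, 6)) = Rational(-1, 3))
Pow(Add(-8, Function('J')(5)), 2) = Pow(Add(-8, Rational(-1, 3)), 2) = Pow(Rational(-25, 3), 2) = Rational(625, 9)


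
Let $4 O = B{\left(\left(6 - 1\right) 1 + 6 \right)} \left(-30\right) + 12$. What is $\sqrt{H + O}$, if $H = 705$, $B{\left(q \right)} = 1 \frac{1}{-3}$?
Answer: $\frac{7 \sqrt{58}}{2} \approx 26.655$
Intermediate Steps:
$B{\left(q \right)} = - \frac{1}{3}$ ($B{\left(q \right)} = 1 \left(- \frac{1}{3}\right) = - \frac{1}{3}$)
$O = \frac{11}{2}$ ($O = \frac{\left(- \frac{1}{3}\right) \left(-30\right) + 12}{4} = \frac{10 + 12}{4} = \frac{1}{4} \cdot 22 = \frac{11}{2} \approx 5.5$)
$\sqrt{H + O} = \sqrt{705 + \frac{11}{2}} = \sqrt{\frac{1421}{2}} = \frac{7 \sqrt{58}}{2}$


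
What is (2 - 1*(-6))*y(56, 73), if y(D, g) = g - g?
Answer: 0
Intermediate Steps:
y(D, g) = 0
(2 - 1*(-6))*y(56, 73) = (2 - 1*(-6))*0 = (2 + 6)*0 = 8*0 = 0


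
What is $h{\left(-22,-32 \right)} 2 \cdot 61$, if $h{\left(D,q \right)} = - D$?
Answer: $2684$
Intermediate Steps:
$h{\left(-22,-32 \right)} 2 \cdot 61 = \left(-1\right) \left(-22\right) 2 \cdot 61 = 22 \cdot 122 = 2684$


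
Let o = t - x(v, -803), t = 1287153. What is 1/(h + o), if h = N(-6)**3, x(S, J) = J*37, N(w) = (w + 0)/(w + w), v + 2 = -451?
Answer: 8/10534913 ≈ 7.5938e-7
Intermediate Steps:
v = -453 (v = -2 - 451 = -453)
N(w) = 1/2 (N(w) = w/((2*w)) = w*(1/(2*w)) = 1/2)
x(S, J) = 37*J
o = 1316864 (o = 1287153 - 37*(-803) = 1287153 - 1*(-29711) = 1287153 + 29711 = 1316864)
h = 1/8 (h = (1/2)**3 = 1/8 ≈ 0.12500)
1/(h + o) = 1/(1/8 + 1316864) = 1/(10534913/8) = 8/10534913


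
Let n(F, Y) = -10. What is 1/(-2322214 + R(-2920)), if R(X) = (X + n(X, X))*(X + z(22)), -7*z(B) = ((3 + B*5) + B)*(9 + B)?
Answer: 7/55895752 ≈ 1.2523e-7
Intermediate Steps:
z(B) = -(3 + 6*B)*(9 + B)/7 (z(B) = -((3 + B*5) + B)*(9 + B)/7 = -((3 + 5*B) + B)*(9 + B)/7 = -(3 + 6*B)*(9 + B)/7)
R(X) = (-10 + X)*(-4185/7 + X) (R(X) = (X - 10)*(X + (-27/7 - 57/7*22 - 6/7*22²)) = (-10 + X)*(X + (-27/7 - 1254/7 - 6/7*484)) = (-10 + X)*(X + (-27/7 - 1254/7 - 2904/7)) = (-10 + X)*(X - 4185/7) = (-10 + X)*(-4185/7 + X))
1/(-2322214 + R(-2920)) = 1/(-2322214 + (41850/7 + (-2920)² - 4255/7*(-2920))) = 1/(-2322214 + (41850/7 + 8526400 + 12424600/7)) = 1/(-2322214 + 72151250/7) = 1/(55895752/7) = 7/55895752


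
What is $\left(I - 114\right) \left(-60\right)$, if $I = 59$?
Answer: $3300$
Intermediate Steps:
$\left(I - 114\right) \left(-60\right) = \left(59 - 114\right) \left(-60\right) = \left(-55\right) \left(-60\right) = 3300$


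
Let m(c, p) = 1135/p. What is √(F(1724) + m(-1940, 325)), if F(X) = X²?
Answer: √12557458355/65 ≈ 1724.0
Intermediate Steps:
√(F(1724) + m(-1940, 325)) = √(1724² + 1135/325) = √(2972176 + 1135*(1/325)) = √(2972176 + 227/65) = √(193191667/65) = √12557458355/65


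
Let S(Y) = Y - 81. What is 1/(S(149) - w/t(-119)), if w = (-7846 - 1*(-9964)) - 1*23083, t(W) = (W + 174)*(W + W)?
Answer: 374/24833 ≈ 0.015061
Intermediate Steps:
S(Y) = -81 + Y
t(W) = 2*W*(174 + W) (t(W) = (174 + W)*(2*W) = 2*W*(174 + W))
w = -20965 (w = (-7846 + 9964) - 23083 = 2118 - 23083 = -20965)
1/(S(149) - w/t(-119)) = 1/((-81 + 149) - (-20965)/(2*(-119)*(174 - 119))) = 1/(68 - (-20965)/(2*(-119)*55)) = 1/(68 - (-20965)/(-13090)) = 1/(68 - (-20965)*(-1)/13090) = 1/(68 - 1*599/374) = 1/(68 - 599/374) = 1/(24833/374) = 374/24833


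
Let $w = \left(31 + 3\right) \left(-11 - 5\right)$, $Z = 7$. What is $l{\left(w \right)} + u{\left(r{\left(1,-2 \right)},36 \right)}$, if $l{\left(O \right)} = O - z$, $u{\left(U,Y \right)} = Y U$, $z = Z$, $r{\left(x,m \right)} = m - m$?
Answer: $-551$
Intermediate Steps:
$r{\left(x,m \right)} = 0$
$z = 7$
$w = -544$ ($w = 34 \left(-16\right) = -544$)
$u{\left(U,Y \right)} = U Y$
$l{\left(O \right)} = -7 + O$ ($l{\left(O \right)} = O - 7 = -7 + O$)
$l{\left(w \right)} + u{\left(r{\left(1,-2 \right)},36 \right)} = \left(-7 - 544\right) + 0 \cdot 36 = -551 + 0 = -551$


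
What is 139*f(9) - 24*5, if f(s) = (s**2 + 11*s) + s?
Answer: 26151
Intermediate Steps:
f(s) = s**2 + 12*s
139*f(9) - 24*5 = 139*(9*(12 + 9)) - 24*5 = 139*(9*21) - 120 = 139*189 - 120 = 26271 - 120 = 26151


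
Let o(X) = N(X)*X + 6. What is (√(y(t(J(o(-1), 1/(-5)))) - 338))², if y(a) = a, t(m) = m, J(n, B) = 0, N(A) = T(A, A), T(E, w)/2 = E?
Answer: -338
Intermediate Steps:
T(E, w) = 2*E
N(A) = 2*A
o(X) = 6 + 2*X² (o(X) = (2*X)*X + 6 = 2*X² + 6 = 6 + 2*X²)
(√(y(t(J(o(-1), 1/(-5)))) - 338))² = (√(0 - 338))² = (√(-338))² = (13*I*√2)² = -338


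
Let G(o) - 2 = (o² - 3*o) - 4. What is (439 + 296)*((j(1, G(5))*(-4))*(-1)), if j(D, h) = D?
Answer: 2940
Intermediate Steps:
G(o) = -2 + o² - 3*o (G(o) = 2 + ((o² - 3*o) - 4) = 2 + (-4 + o² - 3*o) = -2 + o² - 3*o)
(439 + 296)*((j(1, G(5))*(-4))*(-1)) = (439 + 296)*((1*(-4))*(-1)) = 735*(-4*(-1)) = 735*4 = 2940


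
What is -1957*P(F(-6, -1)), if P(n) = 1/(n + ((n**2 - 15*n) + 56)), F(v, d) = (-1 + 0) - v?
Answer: -1957/11 ≈ -177.91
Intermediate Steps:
F(v, d) = -1 - v
P(n) = 1/(56 + n**2 - 14*n) (P(n) = 1/(n + (56 + n**2 - 15*n)) = 1/(56 + n**2 - 14*n))
-1957*P(F(-6, -1)) = -1957/(56 + (-1 - 1*(-6))**2 - 14*(-1 - 1*(-6))) = -1957/(56 + (-1 + 6)**2 - 14*(-1 + 6)) = -1957/(56 + 5**2 - 14*5) = -1957/(56 + 25 - 70) = -1957/11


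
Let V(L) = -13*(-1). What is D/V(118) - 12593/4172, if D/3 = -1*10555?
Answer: -18895727/7748 ≈ -2438.8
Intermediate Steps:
D = -31665 (D = 3*(-1*10555) = 3*(-10555) = -31665)
V(L) = 13
D/V(118) - 12593/4172 = -31665/13 - 12593/4172 = -31665*1/13 - 12593*1/4172 = -31665/13 - 1799/596 = -18895727/7748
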